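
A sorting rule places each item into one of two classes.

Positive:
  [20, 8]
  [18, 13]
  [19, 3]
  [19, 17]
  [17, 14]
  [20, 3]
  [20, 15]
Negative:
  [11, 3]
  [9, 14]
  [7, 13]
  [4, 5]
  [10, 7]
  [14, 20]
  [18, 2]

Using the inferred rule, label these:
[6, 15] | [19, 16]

The simplest hypothesis consistent with all the labels is: first > second AND sum ≥ 22.

Negative, Positive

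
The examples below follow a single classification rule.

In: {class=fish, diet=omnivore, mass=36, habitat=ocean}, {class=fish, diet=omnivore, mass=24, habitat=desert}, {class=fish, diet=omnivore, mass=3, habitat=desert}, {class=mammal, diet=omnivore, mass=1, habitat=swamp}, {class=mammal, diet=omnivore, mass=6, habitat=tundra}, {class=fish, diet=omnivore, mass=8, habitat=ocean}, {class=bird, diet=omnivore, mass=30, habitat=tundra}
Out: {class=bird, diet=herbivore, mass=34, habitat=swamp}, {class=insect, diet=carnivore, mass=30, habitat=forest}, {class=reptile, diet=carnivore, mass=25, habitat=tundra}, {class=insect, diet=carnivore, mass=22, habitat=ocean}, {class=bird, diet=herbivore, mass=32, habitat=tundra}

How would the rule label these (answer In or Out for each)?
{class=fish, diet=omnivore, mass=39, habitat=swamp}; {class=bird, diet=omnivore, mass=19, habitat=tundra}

In, In

Comparing the two groups points to one rule — diet is omnivore.
{class=fish, diet=omnivore, mass=39, habitat=swamp}: In (diet is omnivore). {class=bird, diet=omnivore, mass=19, habitat=tundra}: In (diet is omnivore).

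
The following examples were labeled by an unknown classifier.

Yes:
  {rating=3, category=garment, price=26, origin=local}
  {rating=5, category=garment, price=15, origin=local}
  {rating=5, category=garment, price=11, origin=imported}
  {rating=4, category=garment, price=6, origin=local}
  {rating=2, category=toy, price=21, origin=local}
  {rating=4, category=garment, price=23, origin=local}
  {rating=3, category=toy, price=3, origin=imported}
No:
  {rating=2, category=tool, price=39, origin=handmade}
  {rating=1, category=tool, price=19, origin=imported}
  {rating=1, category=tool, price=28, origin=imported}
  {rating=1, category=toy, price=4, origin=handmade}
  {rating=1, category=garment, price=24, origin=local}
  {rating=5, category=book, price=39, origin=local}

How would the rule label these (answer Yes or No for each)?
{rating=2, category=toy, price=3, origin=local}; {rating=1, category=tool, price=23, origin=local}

Yes, No

The rule appears to be: price ≤ 26 AND rating ≥ 2.
{rating=2, category=toy, price=3, origin=local}: Yes (price = 3, rating = 2). {rating=1, category=tool, price=23, origin=local}: No (price = 23, rating = 1).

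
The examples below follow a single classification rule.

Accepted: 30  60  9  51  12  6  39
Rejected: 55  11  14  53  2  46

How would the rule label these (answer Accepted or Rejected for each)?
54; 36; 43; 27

Rule: multiple of 3. This holds for each 'Accepted' example and fails for each 'Rejected' one.
54 — 54 = 3·18, hence Accepted. 36 — 36 = 3·12, hence Accepted. 43 — 43 = 3·14 + 1, hence Rejected. 27 — 27 = 3·9, hence Accepted.

Accepted, Accepted, Rejected, Accepted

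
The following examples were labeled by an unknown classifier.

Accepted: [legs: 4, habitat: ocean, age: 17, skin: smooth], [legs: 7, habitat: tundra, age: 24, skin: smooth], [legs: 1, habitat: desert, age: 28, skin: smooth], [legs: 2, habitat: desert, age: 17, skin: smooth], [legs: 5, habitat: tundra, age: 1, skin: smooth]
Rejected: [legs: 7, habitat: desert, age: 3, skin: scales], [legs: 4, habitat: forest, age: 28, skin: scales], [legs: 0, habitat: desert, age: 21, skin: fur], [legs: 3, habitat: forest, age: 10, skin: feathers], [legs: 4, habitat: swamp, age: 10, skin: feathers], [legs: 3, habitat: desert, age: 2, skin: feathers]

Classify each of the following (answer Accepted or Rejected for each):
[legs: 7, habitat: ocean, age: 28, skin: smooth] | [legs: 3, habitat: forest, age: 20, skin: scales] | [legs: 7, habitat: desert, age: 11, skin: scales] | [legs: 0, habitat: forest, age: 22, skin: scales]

Accepted, Rejected, Rejected, Rejected

The classifier is using: skin is smooth.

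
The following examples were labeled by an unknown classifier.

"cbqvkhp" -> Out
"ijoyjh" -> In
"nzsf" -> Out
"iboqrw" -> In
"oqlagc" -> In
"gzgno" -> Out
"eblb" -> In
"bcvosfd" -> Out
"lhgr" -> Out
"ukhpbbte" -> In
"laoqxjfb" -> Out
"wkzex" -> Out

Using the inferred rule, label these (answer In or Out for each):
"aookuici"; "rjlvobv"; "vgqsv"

The classifier is using: starts with a vowel.
"aookuici": starts with 'a', meets the rule → In. "rjlvobv": starts with 'r', fails the rule → Out. "vgqsv": starts with 'v', fails the rule → Out.

In, Out, Out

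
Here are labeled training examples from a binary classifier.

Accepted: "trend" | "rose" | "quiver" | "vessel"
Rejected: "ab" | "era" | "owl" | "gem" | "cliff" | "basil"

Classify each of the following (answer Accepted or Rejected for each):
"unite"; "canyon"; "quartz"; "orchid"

Accepted, Rejected, Rejected, Rejected

A rule that fits every label: length ≥ 4 AND contains 'e' — true of each 'Accepted' example, false of each 'Rejected' one.
"unite": length 5, has 'e', fits → Accepted. "canyon": length 6, no 'e', does not satisfy this → Rejected. "quartz": length 6, no 'e', does not satisfy this → Rejected. "orchid": length 6, no 'e', does not satisfy this → Rejected.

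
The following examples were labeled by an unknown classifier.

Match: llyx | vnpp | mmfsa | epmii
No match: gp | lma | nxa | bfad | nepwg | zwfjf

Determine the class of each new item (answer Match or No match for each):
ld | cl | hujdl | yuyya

A rule that fits every label: has a double letter — true of each 'Match' example, false of each 'No match' one.
ld — no doubled letter, hence No match. cl — no doubled letter, hence No match. hujdl — no doubled letter, hence No match. yuyya — 'yy' doubled, hence Match.

No match, No match, No match, Match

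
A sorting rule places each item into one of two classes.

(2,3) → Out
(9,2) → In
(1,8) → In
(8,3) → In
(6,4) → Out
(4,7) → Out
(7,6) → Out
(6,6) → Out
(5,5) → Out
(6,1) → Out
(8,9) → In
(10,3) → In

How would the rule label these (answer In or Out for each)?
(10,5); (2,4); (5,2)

In, Out, Out

One predicate separates the groups cleanly: max ≥ 8.
(10,5) — max 10, hence In. (2,4) — max 4, hence Out. (5,2) — max 5, hence Out.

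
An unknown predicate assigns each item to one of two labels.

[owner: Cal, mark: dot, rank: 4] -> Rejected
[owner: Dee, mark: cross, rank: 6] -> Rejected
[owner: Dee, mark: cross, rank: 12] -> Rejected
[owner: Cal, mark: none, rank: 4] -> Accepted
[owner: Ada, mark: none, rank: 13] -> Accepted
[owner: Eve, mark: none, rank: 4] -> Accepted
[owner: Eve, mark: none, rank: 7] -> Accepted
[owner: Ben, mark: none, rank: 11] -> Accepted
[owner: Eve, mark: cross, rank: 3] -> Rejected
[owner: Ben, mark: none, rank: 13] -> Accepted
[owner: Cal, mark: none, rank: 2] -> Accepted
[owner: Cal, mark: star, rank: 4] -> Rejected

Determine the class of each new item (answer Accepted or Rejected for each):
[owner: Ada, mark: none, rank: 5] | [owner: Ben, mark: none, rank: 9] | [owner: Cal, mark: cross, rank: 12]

Accepted, Accepted, Rejected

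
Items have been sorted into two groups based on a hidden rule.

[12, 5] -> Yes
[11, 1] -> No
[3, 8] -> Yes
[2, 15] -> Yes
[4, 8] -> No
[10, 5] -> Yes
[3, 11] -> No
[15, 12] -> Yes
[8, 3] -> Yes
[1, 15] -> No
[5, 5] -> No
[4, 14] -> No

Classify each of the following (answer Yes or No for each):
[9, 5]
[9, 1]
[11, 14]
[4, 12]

Checking candidate rules against both groups, what survives is: sum is odd.

No, No, Yes, No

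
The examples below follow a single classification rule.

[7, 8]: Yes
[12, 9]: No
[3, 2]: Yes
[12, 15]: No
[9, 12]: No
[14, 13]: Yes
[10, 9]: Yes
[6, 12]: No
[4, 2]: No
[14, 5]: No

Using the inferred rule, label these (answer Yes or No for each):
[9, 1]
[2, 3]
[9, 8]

No, Yes, Yes

The rule appears to be: |first − second| ≤ 1.
No: [9, 1], since |9−1| = 8. Yes: [2, 3], since |2−3| = 1. Yes: [9, 8], since |9−8| = 1.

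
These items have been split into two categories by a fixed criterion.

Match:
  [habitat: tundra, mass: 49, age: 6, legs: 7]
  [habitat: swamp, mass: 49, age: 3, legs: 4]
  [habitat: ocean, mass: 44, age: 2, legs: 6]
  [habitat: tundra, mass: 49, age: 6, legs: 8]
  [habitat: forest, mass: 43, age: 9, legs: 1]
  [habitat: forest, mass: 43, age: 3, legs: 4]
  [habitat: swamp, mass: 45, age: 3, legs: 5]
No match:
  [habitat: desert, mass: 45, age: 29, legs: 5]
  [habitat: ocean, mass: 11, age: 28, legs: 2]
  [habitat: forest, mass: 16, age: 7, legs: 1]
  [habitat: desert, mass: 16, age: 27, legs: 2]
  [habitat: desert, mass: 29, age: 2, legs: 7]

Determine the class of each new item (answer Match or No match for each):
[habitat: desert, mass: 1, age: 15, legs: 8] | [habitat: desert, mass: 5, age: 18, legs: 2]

No match, No match

The common property of the 'Match' items is: mass ≥ 43 AND age ≤ 9. No 'No match' item has it.
[habitat: desert, mass: 1, age: 15, legs: 8]: No match (mass = 1, age = 15).
[habitat: desert, mass: 5, age: 18, legs: 2]: No match (mass = 5, age = 18).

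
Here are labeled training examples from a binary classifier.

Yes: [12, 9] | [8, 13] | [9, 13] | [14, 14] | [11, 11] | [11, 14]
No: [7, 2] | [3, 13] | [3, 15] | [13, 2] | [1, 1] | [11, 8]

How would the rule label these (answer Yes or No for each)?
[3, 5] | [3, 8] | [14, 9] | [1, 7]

The pattern is that an item is 'Yes' exactly when: sum ≥ 21.
No: [3, 5], since 3+5 = 8.
No: [3, 8], since 3+8 = 11.
Yes: [14, 9], since 14+9 = 23.
No: [1, 7], since 1+7 = 8.

No, No, Yes, No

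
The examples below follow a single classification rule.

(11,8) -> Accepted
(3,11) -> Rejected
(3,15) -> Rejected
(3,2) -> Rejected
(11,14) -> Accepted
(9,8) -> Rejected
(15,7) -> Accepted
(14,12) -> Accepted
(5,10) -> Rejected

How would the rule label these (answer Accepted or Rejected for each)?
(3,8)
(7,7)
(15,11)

Rejected, Rejected, Accepted

The pattern is that an item is 'Accepted' exactly when: sum ≥ 19.
(3,8): Rejected (3+8 = 11).
(7,7): Rejected (7+7 = 14).
(15,11): Accepted (15+11 = 26).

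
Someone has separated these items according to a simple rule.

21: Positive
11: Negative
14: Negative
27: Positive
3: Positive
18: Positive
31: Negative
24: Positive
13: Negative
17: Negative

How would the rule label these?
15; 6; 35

Positive, Positive, Negative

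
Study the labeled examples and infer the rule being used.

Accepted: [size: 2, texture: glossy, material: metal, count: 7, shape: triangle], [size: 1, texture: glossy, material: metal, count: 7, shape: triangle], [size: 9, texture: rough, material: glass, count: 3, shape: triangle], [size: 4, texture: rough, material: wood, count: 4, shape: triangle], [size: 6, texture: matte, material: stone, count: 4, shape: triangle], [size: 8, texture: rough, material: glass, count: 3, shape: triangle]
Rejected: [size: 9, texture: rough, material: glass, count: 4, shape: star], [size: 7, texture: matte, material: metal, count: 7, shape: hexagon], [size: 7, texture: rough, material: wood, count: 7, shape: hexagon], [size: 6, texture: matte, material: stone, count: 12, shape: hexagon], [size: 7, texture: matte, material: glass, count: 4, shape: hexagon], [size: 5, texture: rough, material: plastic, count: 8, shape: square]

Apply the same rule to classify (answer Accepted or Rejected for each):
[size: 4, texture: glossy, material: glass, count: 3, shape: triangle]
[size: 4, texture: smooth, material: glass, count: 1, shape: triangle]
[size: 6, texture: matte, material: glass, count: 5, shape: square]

Accepted, Accepted, Rejected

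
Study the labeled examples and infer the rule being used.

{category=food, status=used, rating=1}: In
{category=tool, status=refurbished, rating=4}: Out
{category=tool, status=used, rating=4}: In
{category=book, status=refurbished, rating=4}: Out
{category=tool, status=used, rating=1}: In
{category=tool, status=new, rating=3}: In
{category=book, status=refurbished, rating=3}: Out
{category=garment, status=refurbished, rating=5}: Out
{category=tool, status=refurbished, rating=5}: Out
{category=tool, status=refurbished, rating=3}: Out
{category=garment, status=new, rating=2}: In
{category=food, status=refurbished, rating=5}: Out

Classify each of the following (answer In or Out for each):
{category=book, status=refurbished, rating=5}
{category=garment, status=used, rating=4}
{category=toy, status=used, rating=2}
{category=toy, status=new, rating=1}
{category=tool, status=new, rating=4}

Out, In, In, In, In

The classifier is using: status is not refurbished.
{category=book, status=refurbished, rating=5} → status is refurbished → Out.
{category=garment, status=used, rating=4} → status is used → In.
{category=toy, status=used, rating=2} → status is used → In.
{category=toy, status=new, rating=1} → status is new → In.
{category=tool, status=new, rating=4} → status is new → In.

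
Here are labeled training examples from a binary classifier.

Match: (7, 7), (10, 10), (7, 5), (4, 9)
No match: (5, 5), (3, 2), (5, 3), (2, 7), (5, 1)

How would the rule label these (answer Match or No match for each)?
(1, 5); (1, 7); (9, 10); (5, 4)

'Match' ⟺ sum ≥ 12.

No match, No match, Match, No match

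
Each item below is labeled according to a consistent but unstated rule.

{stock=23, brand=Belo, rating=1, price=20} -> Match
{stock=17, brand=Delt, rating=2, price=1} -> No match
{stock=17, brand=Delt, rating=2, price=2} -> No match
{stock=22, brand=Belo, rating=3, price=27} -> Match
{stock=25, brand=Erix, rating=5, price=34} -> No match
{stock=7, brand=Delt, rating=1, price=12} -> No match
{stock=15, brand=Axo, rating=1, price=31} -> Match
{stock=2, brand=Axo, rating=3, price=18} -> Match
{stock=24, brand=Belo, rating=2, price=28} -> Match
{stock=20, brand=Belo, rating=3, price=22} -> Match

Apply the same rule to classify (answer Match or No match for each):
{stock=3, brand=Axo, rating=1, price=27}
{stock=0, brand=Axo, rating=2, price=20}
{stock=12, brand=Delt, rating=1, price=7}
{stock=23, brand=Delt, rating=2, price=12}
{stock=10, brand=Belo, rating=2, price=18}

Match, Match, No match, No match, Match

A rule that fits every label: brand is Axo OR brand is Belo — true of each 'Match' example, false of each 'No match' one.
{stock=3, brand=Axo, rating=1, price=27}: Match (brand is Axo). {stock=0, brand=Axo, rating=2, price=20}: Match (brand is Axo). {stock=12, brand=Delt, rating=1, price=7}: No match (brand is Delt). {stock=23, brand=Delt, rating=2, price=12}: No match (brand is Delt). {stock=10, brand=Belo, rating=2, price=18}: Match (brand is Belo).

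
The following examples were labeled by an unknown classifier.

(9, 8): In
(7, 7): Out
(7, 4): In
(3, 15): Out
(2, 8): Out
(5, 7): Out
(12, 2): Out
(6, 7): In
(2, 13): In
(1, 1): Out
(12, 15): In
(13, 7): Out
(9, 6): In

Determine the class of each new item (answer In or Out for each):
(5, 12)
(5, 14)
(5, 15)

The classifier is using: sum is odd.
(5, 12): 5+12 = 17, passes → In.
(5, 14): 5+14 = 19, passes → In.
(5, 15): 5+15 = 20, does not pass → Out.

In, In, Out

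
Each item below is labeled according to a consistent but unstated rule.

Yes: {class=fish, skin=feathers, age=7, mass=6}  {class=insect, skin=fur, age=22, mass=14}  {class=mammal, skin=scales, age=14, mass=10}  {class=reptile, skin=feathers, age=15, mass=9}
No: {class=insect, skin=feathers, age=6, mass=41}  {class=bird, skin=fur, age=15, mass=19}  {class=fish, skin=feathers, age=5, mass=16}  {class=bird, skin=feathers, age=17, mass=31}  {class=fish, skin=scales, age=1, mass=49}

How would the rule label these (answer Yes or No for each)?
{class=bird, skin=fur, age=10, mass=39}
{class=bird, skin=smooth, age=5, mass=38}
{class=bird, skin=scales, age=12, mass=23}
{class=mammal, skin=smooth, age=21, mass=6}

A rule that fits every label: mass ≤ 14 — true of each 'Yes' example, false of each 'No' one.
{class=bird, skin=fur, age=10, mass=39} → mass = 39 → No.
{class=bird, skin=smooth, age=5, mass=38} → mass = 38 → No.
{class=bird, skin=scales, age=12, mass=23} → mass = 23 → No.
{class=mammal, skin=smooth, age=21, mass=6} → mass = 6 → Yes.

No, No, No, Yes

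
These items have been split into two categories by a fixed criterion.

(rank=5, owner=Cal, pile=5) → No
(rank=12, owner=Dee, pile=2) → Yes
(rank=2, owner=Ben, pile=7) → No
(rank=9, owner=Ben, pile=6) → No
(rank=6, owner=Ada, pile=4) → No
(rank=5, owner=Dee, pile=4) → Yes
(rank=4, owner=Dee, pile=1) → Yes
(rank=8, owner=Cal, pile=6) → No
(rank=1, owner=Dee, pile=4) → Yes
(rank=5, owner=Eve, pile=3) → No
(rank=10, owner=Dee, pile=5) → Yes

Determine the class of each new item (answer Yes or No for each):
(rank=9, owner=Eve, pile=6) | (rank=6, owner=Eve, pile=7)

No, No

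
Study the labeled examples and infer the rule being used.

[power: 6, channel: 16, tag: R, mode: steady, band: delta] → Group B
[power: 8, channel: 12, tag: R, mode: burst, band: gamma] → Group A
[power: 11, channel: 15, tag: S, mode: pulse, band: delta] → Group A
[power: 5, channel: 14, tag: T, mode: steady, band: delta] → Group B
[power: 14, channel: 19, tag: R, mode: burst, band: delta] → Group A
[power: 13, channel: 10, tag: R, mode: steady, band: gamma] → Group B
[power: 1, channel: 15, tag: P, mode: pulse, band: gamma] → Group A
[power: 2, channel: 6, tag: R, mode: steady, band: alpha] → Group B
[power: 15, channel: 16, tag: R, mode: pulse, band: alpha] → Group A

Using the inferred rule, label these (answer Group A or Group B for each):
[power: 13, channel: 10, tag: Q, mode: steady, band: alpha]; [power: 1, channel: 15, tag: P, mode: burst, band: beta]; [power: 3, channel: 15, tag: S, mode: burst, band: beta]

Group B, Group A, Group A

All 'Group A' examples share one property — mode is not steady — and every 'Group B' example lacks it.
[power: 13, channel: 10, tag: Q, mode: steady, band: alpha]: Group B (mode is steady).
[power: 1, channel: 15, tag: P, mode: burst, band: beta]: Group A (mode is burst).
[power: 3, channel: 15, tag: S, mode: burst, band: beta]: Group A (mode is burst).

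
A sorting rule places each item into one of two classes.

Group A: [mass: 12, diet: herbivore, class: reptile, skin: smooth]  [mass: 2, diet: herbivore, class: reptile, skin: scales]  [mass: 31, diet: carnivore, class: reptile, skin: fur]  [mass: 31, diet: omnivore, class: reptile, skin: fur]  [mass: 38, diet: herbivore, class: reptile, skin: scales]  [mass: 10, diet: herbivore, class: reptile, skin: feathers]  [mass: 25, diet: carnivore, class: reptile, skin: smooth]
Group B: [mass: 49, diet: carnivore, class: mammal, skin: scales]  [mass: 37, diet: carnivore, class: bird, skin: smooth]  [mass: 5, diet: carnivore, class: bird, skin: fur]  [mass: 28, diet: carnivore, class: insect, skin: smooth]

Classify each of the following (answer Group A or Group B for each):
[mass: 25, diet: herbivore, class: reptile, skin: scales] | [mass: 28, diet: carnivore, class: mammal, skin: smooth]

Group A, Group B

The common property of the 'Group A' items is: class is reptile. No 'Group B' item has it.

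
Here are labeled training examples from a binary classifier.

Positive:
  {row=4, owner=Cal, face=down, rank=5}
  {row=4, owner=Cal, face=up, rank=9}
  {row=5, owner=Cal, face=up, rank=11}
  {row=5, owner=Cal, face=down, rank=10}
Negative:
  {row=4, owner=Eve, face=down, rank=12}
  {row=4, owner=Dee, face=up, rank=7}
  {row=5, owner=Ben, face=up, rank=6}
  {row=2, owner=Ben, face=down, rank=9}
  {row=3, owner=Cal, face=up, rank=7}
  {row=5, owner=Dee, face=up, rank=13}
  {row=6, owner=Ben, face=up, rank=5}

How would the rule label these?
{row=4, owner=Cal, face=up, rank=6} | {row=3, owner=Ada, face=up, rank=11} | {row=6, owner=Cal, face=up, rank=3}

Positive, Negative, Positive

'Positive' ⟺ owner is Cal AND row ≥ 4.
Positive: {row=4, owner=Cal, face=up, rank=6}, since owner is Cal, row = 4. Negative: {row=3, owner=Ada, face=up, rank=11}, since owner is Ada, row = 3. Positive: {row=6, owner=Cal, face=up, rank=3}, since owner is Cal, row = 6.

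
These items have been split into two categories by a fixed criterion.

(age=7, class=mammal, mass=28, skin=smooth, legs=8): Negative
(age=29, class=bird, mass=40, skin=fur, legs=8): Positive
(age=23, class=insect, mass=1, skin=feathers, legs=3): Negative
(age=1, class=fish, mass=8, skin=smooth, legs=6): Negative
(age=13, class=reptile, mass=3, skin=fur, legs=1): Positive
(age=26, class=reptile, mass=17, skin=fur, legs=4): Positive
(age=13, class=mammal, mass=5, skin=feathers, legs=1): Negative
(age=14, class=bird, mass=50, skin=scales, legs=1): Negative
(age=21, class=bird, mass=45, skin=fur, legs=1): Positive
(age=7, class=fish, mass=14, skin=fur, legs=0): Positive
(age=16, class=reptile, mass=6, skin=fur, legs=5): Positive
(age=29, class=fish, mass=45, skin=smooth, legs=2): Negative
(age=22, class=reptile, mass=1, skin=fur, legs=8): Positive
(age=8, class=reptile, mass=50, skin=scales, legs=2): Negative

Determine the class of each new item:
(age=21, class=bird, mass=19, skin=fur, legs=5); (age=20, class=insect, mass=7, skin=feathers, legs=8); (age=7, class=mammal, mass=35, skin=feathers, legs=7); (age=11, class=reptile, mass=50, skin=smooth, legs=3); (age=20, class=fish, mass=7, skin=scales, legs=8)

Positive, Negative, Negative, Negative, Negative

The simplest hypothesis consistent with all the labels is: skin is fur.
(age=21, class=bird, mass=19, skin=fur, legs=5): Positive (skin is fur).
(age=20, class=insect, mass=7, skin=feathers, legs=8): Negative (skin is feathers).
(age=7, class=mammal, mass=35, skin=feathers, legs=7): Negative (skin is feathers).
(age=11, class=reptile, mass=50, skin=smooth, legs=3): Negative (skin is smooth).
(age=20, class=fish, mass=7, skin=scales, legs=8): Negative (skin is scales).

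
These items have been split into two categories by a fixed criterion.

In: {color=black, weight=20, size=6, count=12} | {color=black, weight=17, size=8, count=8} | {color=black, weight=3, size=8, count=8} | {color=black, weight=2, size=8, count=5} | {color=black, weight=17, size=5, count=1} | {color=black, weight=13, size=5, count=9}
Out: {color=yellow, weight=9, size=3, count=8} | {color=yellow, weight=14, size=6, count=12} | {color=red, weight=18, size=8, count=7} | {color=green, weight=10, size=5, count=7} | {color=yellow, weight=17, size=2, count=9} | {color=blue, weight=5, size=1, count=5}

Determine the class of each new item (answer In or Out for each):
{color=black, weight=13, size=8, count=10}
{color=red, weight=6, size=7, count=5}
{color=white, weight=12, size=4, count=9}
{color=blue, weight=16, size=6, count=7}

In, Out, Out, Out

The classifier is using: color is black.
{color=black, weight=13, size=8, count=10} → color is black → In.
{color=red, weight=6, size=7, count=5} → color is red → Out.
{color=white, weight=12, size=4, count=9} → color is white → Out.
{color=blue, weight=16, size=6, count=7} → color is blue → Out.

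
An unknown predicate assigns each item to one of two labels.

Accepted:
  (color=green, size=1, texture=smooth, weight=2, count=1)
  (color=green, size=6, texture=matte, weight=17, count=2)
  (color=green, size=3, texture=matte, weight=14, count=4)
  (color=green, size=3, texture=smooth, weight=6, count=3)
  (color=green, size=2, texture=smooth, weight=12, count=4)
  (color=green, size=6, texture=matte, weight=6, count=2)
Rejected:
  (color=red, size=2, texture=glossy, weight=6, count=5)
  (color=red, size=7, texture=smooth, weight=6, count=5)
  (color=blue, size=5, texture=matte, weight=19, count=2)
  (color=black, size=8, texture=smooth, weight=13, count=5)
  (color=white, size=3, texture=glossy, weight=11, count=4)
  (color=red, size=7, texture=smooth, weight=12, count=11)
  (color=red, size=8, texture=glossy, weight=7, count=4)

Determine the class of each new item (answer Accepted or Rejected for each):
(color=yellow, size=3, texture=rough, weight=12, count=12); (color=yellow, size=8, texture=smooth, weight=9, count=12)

Rejected, Rejected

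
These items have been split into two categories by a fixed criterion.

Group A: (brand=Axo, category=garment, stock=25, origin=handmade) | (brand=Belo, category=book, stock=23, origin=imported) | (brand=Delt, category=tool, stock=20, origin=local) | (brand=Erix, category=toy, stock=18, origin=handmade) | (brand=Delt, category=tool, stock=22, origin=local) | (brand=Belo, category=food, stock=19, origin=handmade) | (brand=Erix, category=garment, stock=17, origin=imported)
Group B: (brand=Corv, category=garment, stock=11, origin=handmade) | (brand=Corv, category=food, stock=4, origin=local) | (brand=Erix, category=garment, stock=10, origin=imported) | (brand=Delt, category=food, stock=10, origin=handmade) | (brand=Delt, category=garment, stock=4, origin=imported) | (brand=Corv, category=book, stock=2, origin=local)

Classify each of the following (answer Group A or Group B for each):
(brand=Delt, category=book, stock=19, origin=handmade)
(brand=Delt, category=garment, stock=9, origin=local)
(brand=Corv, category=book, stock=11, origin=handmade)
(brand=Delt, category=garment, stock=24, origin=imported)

The simplest hypothesis consistent with all the labels is: stock ≥ 17.

Group A, Group B, Group B, Group A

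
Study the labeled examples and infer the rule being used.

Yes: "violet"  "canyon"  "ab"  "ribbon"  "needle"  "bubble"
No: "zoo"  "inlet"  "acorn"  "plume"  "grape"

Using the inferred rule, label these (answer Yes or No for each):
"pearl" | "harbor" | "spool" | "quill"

No, Yes, No, No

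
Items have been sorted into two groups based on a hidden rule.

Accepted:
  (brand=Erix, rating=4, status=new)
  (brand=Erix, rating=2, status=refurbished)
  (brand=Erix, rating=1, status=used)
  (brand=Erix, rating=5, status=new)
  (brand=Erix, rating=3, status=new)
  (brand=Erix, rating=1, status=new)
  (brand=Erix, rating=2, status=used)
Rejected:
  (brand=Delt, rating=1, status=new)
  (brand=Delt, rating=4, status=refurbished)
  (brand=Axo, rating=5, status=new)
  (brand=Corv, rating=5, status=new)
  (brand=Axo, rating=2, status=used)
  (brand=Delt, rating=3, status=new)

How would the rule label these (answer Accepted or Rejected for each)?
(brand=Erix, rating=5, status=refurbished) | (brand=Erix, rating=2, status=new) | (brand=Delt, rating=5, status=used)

Every 'Accepted' example satisfies: brand is Erix. None of the 'Rejected' examples do.

Accepted, Accepted, Rejected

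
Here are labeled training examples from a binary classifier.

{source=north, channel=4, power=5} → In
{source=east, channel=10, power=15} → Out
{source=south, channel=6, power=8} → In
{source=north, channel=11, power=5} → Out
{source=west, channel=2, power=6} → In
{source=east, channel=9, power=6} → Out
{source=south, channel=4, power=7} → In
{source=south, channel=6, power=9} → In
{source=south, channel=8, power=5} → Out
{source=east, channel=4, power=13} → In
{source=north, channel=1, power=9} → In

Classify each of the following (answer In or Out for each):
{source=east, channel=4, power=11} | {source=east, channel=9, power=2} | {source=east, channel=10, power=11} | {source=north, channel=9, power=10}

All 'In' examples share one property — channel ≤ 6 — and every 'Out' example lacks it.
{source=east, channel=4, power=11}: channel = 4, meets the rule → In. {source=east, channel=9, power=2}: channel = 9, does not satisfy this → Out. {source=east, channel=10, power=11}: channel = 10, does not satisfy this → Out. {source=north, channel=9, power=10}: channel = 9, does not satisfy this → Out.

In, Out, Out, Out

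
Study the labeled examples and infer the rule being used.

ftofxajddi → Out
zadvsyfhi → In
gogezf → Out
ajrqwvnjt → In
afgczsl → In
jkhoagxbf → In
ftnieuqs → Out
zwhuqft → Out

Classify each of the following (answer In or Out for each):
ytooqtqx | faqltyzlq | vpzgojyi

Out, In, Out

Rule: odd length AND contains 'a'. This holds for each 'In' example and fails for each 'Out' one.
Out: ytooqtqx, since length 8, no 'a'. In: faqltyzlq, since length 9, has 'a'. Out: vpzgojyi, since length 8, no 'a'.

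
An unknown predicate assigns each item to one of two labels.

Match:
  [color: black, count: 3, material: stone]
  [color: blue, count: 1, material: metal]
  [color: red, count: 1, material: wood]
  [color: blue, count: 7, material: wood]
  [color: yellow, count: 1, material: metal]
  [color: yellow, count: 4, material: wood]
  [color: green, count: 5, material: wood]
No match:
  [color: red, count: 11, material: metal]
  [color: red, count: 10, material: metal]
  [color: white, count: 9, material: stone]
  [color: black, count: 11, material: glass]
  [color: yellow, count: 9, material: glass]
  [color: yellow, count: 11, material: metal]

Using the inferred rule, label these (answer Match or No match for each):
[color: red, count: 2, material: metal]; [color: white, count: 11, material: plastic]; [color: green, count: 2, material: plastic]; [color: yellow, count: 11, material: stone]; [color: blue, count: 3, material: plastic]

All 'Match' examples share one property — count ≤ 7 — and every 'No match' example lacks it.
[color: red, count: 2, material: metal] → count = 2 → Match. [color: white, count: 11, material: plastic] → count = 11 → No match. [color: green, count: 2, material: plastic] → count = 2 → Match. [color: yellow, count: 11, material: stone] → count = 11 → No match. [color: blue, count: 3, material: plastic] → count = 3 → Match.

Match, No match, Match, No match, Match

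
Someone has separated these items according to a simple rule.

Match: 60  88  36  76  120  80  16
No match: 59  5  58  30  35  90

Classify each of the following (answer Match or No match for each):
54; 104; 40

A rule that fits every label: multiple of 4 — true of each 'Match' example, false of each 'No match' one.
54: 54 = 4·13 + 2 — does not pass, so No match. 104: 104 = 4·26 — meets the rule, so Match. 40: 40 = 4·10 — meets the rule, so Match.

No match, Match, Match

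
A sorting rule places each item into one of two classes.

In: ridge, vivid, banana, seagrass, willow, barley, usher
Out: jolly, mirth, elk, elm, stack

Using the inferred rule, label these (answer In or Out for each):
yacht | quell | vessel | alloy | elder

Out, In, In, In, In

Rule: has ≥ 2 vowels. This holds for each 'In' example and fails for each 'Out' one.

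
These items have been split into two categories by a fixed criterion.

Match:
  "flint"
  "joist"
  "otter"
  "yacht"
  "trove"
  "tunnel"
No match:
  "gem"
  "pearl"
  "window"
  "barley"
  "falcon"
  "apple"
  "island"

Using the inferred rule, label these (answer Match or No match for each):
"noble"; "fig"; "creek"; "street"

No match, No match, No match, Match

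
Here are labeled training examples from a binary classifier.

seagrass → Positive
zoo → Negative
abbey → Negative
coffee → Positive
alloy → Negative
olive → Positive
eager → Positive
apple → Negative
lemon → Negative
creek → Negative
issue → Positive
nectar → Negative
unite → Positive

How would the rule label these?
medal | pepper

Negative, Negative

The distinguishing property — has ≥ 3 vowels — holds for all the 'Positive' cases and none of the 'Negative' cases.
medal → 2 vowels → Negative.
pepper → 2 vowels → Negative.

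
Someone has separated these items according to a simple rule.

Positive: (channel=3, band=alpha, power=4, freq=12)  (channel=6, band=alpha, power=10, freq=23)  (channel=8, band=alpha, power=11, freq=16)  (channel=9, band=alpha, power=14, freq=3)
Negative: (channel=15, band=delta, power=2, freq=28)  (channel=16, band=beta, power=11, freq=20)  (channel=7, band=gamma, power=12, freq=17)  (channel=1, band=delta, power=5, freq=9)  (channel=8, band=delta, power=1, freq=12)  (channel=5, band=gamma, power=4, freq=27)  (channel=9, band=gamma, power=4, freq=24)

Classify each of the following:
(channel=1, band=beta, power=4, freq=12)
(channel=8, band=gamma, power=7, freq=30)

Negative, Negative

Looking at the examples, the only property every 'Positive' case has and every 'Negative' case lacks is: band is alpha.
(channel=1, band=beta, power=4, freq=12): band is beta, does not fit → Negative. (channel=8, band=gamma, power=7, freq=30): band is gamma, does not fit → Negative.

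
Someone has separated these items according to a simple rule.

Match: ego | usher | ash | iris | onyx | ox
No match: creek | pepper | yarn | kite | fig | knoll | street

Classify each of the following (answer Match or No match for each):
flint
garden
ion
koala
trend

No match, No match, Match, No match, No match

The distinguishing property — starts with a vowel — holds for all the 'Match' cases and none of the 'No match' cases.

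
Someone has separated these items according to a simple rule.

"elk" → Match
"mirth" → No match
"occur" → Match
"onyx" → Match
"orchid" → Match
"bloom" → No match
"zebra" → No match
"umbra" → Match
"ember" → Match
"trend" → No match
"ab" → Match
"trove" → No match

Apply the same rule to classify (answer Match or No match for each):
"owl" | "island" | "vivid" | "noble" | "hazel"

Rule: starts with a vowel. This holds for each 'Match' example and fails for each 'No match' one.
"owl": Match (starts with 'o'). "island": Match (starts with 'i'). "vivid": No match (starts with 'v'). "noble": No match (starts with 'n'). "hazel": No match (starts with 'h').

Match, Match, No match, No match, No match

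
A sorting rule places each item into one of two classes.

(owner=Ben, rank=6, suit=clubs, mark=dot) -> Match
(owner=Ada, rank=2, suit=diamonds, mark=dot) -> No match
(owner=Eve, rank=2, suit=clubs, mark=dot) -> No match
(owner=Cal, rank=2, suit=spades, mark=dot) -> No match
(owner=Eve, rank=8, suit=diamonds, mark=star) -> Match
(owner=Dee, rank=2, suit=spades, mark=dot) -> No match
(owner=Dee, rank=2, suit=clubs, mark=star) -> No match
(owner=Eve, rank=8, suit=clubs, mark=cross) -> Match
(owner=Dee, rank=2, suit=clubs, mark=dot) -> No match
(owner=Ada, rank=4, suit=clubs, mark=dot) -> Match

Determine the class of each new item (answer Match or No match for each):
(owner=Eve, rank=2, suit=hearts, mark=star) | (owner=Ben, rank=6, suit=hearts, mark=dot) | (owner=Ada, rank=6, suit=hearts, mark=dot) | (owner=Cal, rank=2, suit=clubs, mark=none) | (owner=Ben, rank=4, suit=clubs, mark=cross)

'Match' ⟺ rank ≥ 4.
No match: (owner=Eve, rank=2, suit=hearts, mark=star), since rank = 2.
Match: (owner=Ben, rank=6, suit=hearts, mark=dot), since rank = 6.
Match: (owner=Ada, rank=6, suit=hearts, mark=dot), since rank = 6.
No match: (owner=Cal, rank=2, suit=clubs, mark=none), since rank = 2.
Match: (owner=Ben, rank=4, suit=clubs, mark=cross), since rank = 4.

No match, Match, Match, No match, Match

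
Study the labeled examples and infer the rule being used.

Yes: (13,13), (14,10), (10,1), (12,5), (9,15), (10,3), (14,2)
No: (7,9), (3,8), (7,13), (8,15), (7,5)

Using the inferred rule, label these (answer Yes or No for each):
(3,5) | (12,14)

No, Yes

Rule: first ≥ 9. This holds for each 'Yes' example and fails for each 'No' one.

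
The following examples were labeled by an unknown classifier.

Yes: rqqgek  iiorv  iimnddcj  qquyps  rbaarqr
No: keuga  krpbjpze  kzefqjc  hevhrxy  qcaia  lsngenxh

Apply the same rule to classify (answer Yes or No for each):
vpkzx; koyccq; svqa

No, Yes, No

The pattern is that an item is 'Yes' exactly when: has a double letter.
vpkzx: No (no doubled letter).
koyccq: Yes ('cc' doubled).
svqa: No (no doubled letter).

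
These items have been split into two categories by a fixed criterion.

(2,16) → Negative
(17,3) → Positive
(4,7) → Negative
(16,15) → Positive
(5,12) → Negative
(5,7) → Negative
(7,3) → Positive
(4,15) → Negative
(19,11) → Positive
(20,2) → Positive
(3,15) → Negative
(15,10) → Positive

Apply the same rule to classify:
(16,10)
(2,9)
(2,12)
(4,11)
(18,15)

Positive, Negative, Negative, Negative, Positive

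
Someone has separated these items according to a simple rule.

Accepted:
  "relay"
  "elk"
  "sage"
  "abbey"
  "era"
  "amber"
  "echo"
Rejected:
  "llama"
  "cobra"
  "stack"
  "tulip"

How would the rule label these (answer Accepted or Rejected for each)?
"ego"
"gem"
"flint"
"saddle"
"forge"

The simplest hypothesis consistent with all the labels is: contains 'e'.
"ego": has 'e', passes → Accepted. "gem": has 'e', passes → Accepted. "flint": no 'e', fails this test → Rejected. "saddle": has 'e', passes → Accepted. "forge": has 'e', passes → Accepted.

Accepted, Accepted, Rejected, Accepted, Accepted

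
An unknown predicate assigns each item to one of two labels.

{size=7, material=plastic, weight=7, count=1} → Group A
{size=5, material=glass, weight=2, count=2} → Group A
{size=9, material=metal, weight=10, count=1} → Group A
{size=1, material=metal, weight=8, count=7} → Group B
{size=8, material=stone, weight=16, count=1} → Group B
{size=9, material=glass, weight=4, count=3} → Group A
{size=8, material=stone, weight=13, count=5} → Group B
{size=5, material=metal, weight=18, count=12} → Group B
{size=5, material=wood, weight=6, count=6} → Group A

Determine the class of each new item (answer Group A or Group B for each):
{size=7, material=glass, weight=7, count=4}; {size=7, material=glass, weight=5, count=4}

Group A, Group A

The pattern is that an item is 'Group A' exactly when: weight ≤ 10 AND size ≥ 5.
{size=7, material=glass, weight=7, count=4}: weight = 7, size = 7 — fits, so Group A.
{size=7, material=glass, weight=5, count=4}: weight = 5, size = 7 — fits, so Group A.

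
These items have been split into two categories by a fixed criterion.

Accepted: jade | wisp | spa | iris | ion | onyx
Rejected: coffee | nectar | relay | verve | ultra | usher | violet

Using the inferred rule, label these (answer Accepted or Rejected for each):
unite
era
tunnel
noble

Rejected, Accepted, Rejected, Rejected

The rule appears to be: length ≤ 4.
Rejected: unite, since length 5.
Accepted: era, since length 3.
Rejected: tunnel, since length 6.
Rejected: noble, since length 5.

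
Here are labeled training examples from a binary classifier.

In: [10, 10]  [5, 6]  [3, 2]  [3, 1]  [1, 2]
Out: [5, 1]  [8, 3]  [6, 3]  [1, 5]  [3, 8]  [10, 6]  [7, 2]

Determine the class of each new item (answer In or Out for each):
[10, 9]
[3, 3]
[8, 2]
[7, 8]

In, In, Out, In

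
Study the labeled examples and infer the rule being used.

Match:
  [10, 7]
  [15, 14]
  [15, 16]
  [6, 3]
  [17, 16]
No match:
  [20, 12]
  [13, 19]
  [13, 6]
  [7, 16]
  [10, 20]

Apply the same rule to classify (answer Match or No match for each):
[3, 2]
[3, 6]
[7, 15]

All 'Match' examples share one property — |first − second| ≤ 3 — and every 'No match' example lacks it.

Match, Match, No match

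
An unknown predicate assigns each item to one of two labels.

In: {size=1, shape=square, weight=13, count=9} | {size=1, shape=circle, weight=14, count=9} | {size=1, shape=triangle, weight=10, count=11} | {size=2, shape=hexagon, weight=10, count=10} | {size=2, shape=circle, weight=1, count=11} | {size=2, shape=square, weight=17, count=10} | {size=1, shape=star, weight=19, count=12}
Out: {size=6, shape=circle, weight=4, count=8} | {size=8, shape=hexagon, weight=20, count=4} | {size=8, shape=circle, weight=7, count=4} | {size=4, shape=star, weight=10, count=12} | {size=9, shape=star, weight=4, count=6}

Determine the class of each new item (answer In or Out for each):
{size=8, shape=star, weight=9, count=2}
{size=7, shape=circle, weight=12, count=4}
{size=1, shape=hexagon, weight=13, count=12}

The common property of the 'In' items is: size ≤ 2. No 'Out' item has it.
{size=8, shape=star, weight=9, count=2} — size = 8, hence Out.
{size=7, shape=circle, weight=12, count=4} — size = 7, hence Out.
{size=1, shape=hexagon, weight=13, count=12} — size = 1, hence In.

Out, Out, In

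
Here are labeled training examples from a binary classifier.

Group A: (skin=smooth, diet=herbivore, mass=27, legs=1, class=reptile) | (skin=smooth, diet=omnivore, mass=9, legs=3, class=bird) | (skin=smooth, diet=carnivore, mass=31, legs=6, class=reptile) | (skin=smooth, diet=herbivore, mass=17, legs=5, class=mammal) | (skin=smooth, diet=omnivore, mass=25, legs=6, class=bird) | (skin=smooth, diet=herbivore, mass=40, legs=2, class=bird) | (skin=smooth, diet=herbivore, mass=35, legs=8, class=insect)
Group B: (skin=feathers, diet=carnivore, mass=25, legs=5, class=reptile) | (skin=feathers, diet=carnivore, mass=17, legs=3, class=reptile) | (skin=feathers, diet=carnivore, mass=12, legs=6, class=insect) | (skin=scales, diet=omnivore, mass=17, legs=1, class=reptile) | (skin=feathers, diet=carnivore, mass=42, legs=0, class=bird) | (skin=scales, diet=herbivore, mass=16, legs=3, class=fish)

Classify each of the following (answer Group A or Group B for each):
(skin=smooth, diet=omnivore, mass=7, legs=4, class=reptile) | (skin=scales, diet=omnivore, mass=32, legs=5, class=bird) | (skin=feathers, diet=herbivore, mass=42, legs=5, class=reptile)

Comparing the two groups points to one rule — skin is smooth.
(skin=smooth, diet=omnivore, mass=7, legs=4, class=reptile) — skin is smooth, hence Group A.
(skin=scales, diet=omnivore, mass=32, legs=5, class=bird) — skin is scales, hence Group B.
(skin=feathers, diet=herbivore, mass=42, legs=5, class=reptile) — skin is feathers, hence Group B.

Group A, Group B, Group B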